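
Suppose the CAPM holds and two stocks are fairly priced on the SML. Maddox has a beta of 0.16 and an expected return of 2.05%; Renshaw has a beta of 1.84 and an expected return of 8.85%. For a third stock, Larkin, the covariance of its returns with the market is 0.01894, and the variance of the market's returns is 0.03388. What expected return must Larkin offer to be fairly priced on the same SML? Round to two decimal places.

3.67%

MRP = (8.85% − 2.05%) / (1.84 − 0.16) = 4.0476%
R_f = 2.05% − 0.16 × 4.0476% = 1.4024%
β_Larkin = Cov / Var(R_m) = 0.01894 / 0.03388 = 0.5590
E(R_Larkin) = R_f + β × MRP = 1.4024% + 0.5590 × 4.0476% = 3.67%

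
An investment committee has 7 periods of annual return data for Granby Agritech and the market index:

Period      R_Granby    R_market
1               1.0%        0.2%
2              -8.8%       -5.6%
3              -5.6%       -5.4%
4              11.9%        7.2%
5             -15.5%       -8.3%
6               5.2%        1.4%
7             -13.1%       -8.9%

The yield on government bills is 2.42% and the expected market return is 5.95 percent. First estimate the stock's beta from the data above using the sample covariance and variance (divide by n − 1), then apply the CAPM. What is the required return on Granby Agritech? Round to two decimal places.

8.32%

Mean R_i = (1.0 − 8.8 − 5.6 + 11.9 − 15.5 + 5.2 − 13.1) / 7 = -3.5571%
Mean R_m = (0.2 − 5.6 − 5.4 + 7.2 − 8.3 + 1.4 − 8.9) / 7 = -2.7714%
Σ(R_i − R̄_i)(R_m − R̄_m) = 348.9114  ⇒  Cov = 348.9114 / 6 = 58.1519
Σ(R_m − R̄_m)² = 208.6943  ⇒  Var(R_m) = 208.6943 / 6 = 34.7824
β = Cov / Var(R_m) = 58.1519 / 34.7824 = 1.6719
MRP = 5.95% − 2.42% = 3.53%
E(R) = R_f + β × MRP = 2.42% + 1.6719 × 3.53% = 8.32%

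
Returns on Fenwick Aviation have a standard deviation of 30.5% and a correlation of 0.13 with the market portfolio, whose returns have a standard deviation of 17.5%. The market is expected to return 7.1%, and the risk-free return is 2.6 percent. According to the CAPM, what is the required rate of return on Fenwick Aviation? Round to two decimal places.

3.62%

β = ρ × σ_i / σ_m = 0.13 × 30.5% / 17.5% = 0.2266
MRP = 7.1% − 2.6% = 4.50%
E(R) = 2.6% + 0.2266 × 4.5% = 3.62%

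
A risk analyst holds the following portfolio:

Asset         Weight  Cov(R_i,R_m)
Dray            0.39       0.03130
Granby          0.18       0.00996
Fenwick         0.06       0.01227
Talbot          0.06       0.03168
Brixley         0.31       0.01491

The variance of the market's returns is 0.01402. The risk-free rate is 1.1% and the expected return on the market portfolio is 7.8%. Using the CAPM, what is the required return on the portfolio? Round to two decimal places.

β_Dray = 0.03130 / 0.01402 = 2.2325
β_Granby = 0.00996 / 0.01402 = 0.7104
β_Fenwick = 0.01227 / 0.01402 = 0.8752
β_Talbot = 0.03168 / 0.01402 = 2.2596
β_Brixley = 0.01491 / 0.01402 = 1.0635
β_P = Σ w_i β_i = 0.39×2.2325 + 0.18×0.7104 + 0.06×0.8752 + 0.06×2.2596 + 0.31×1.0635 = 1.5163
MRP = 7.8% − 1.1% = 6.70%
E(R_P) = R_f + β_P × MRP = 1.1% + 1.5163 × 6.7% = 11.26%

11.26%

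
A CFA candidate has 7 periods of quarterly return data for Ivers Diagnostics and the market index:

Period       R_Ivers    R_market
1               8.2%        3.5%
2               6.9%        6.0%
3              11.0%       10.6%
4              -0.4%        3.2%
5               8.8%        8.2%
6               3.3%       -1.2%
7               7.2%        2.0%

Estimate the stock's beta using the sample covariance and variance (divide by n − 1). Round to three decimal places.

0.639

Mean R_i = (8.2 + 6.9 + 11.0 − 0.4 + 8.8 + 3.3 + 7.2) / 7 = 6.4286%
Mean R_m = (3.5 + 6.0 + 10.6 + 3.2 + 8.2 − 1.2 + 2.0) / 7 = 4.6143%
Σ(R_i − R̄_i)(R_m − R̄_m) = 60.3771  ⇒  Cov = 60.3771 / 6 = 10.0629
Σ(R_m − R̄_m)² = 94.4886  ⇒  Var(R_m) = 94.4886 / 6 = 15.7481
β = Cov / Var(R_m) = 10.0629 / 15.7481 = 0.6390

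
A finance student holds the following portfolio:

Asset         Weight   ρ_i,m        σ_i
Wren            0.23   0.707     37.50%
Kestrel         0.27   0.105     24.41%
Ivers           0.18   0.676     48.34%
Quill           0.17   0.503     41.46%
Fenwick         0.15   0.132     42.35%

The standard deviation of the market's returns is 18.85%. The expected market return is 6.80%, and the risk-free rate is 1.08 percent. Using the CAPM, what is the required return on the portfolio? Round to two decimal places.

6.26%

β_Wren = 0.707 × 37.50% / 18.85% = 1.4065
β_Kestrel = 0.105 × 24.41% / 18.85% = 0.1360
β_Ivers = 0.676 × 48.34% / 18.85% = 1.7336
β_Quill = 0.503 × 41.46% / 18.85% = 1.1063
β_Fenwick = 0.132 × 42.35% / 18.85% = 0.2966
β_P = Σ w_i β_i = 0.23×1.4065 + 0.27×0.1360 + 0.18×1.7336 + 0.17×1.1063 + 0.15×0.2966 = 0.9048
MRP = 6.80% − 1.08% = 5.72%
E(R_P) = R_f + β_P × MRP = 1.08% + 0.9048 × 5.72% = 6.26%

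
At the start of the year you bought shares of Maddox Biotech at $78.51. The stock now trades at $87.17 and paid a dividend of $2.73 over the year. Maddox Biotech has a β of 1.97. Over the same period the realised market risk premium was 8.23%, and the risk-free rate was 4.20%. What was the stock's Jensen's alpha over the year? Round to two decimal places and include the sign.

Realised HPR = (P1 + D1 − P0) / P0 = (87.17 + 2.73 − 78.51) / 78.51 = 11.39 / 78.51 = 14.5077%
CAPM required = R_f + β·MRP = 4.20% + 1.97 × 8.23% = 20.4131%
α = realised − required = 14.5077% − 20.4131% = -5.91%

-5.91%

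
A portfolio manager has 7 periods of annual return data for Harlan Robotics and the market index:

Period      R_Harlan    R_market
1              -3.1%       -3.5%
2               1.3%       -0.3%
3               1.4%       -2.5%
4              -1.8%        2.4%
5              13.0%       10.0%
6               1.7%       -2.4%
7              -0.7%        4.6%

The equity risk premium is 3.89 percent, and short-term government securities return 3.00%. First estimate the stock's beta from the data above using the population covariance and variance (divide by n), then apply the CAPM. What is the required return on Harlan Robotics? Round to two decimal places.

Mean R_i = (-3.1 + 1.3 + 1.4 − 1.8 + 13.0 + 1.7 − 0.7) / 7 = 1.6857%
Mean R_m = (-3.5 − 0.3 − 2.5 + 2.4 + 10.0 − 2.4 + 4.6) / 7 = 1.1857%
Σ(R_i − R̄_i)(R_m − R̄_m) = 111.3486  ⇒  Cov = 111.3486 / 7 = 15.9069
Σ(R_m − R̄_m)² = 141.4286  ⇒  Var(R_m) = 141.4286 / 7 = 20.2041
β = Cov / Var(R_m) = 15.9069 / 20.2041 = 0.7873
E(R) = R_f + β × MRP = 3.00% + 0.7873 × 3.89% = 6.06%

6.06%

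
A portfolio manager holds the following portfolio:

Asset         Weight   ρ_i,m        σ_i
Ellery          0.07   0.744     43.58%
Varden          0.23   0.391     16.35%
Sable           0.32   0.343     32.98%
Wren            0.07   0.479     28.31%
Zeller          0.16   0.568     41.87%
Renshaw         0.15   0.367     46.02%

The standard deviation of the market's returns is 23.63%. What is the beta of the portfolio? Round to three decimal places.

β_Ellery = 0.744 × 43.58% / 23.63% = 1.3721
β_Varden = 0.391 × 16.35% / 23.63% = 0.2705
β_Sable = 0.343 × 32.98% / 23.63% = 0.4787
β_Wren = 0.479 × 28.31% / 23.63% = 0.5739
β_Zeller = 0.568 × 41.87% / 23.63% = 1.0064
β_Renshaw = 0.367 × 46.02% / 23.63% = 0.7147
β_P = Σ w_i β_i = 0.07×1.3721 + 0.23×0.2705 + 0.32×0.4787 + 0.07×0.5739 + 0.16×1.0064 + 0.15×0.7147 = 0.6198

0.620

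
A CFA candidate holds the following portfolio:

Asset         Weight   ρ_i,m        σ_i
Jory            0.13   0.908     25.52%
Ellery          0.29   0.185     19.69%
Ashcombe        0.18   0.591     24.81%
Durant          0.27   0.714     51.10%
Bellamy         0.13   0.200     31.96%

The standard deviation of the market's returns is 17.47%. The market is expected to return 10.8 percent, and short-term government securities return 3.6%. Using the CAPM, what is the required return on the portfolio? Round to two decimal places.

β_Jory = 0.908 × 25.52% / 17.47% = 1.3264
β_Ellery = 0.185 × 19.69% / 17.47% = 0.2085
β_Ashcombe = 0.591 × 24.81% / 17.47% = 0.8393
β_Durant = 0.714 × 51.10% / 17.47% = 2.0885
β_Bellamy = 0.200 × 31.96% / 17.47% = 0.3659
β_P = Σ w_i β_i = 0.13×1.3264 + 0.29×0.2085 + 0.18×0.8393 + 0.27×2.0885 + 0.13×0.3659 = 0.9954
MRP = 10.8% − 3.6% = 7.20%
E(R_P) = R_f + β_P × MRP = 3.6% + 0.9954 × 7.2% = 10.77%

10.77%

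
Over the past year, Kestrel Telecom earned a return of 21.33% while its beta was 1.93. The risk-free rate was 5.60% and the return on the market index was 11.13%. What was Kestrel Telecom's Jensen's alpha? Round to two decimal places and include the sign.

Market excess return = 11.13% − 5.60% = 5.53%
CAPM benchmark = R_f + β(R_m − R_f) = 5.60% + 1.93 × 5.53% = 16.2729%
α = actual − benchmark = 21.33% − 16.2729% = +5.06%

+5.06%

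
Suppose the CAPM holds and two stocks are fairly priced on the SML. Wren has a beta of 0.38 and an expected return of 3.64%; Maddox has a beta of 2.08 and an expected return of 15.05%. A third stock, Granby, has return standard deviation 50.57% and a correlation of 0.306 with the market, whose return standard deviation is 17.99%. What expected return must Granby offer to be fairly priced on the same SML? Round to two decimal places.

MRP = (15.05% − 3.64%) / (2.08 − 0.38) = 6.7118%
R_f = 3.64% − 0.38 × 6.7118% = 1.0895%
β_Granby = ρ·σ_i/σ_m = 0.306 × 50.57 / 17.99 = 0.8602
E(R_Granby) = R_f + β × MRP = 1.0895% + 0.8602 × 6.7118% = 6.86%

6.86%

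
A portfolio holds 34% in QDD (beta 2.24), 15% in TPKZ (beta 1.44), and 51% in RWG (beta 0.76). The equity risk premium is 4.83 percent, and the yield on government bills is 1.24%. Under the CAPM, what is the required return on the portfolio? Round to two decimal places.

7.83%

β_P = Σ w_i β_i = 0.34×2.24 + 0.15×1.44 + 0.51×0.76 = 1.3652
E(R_P) = R_f + β_P × MRP = 1.24% + 1.3652 × 4.83% = 7.83%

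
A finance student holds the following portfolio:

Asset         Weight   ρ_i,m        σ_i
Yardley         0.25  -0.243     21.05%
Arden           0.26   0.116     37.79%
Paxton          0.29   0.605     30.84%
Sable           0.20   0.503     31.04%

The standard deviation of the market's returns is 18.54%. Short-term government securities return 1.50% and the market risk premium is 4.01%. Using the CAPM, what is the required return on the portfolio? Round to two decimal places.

β_Yardley = -0.243 × 21.05% / 18.54% = -0.2759
β_Arden = 0.116 × 37.79% / 18.54% = 0.2364
β_Paxton = 0.605 × 30.84% / 18.54% = 1.0064
β_Sable = 0.503 × 31.04% / 18.54% = 0.8421
β_P = Σ w_i β_i = 0.25×-0.2759 + 0.26×0.2364 + 0.29×1.0064 + 0.20×0.8421 = 0.4528
E(R_P) = R_f + β_P × MRP = 1.50% + 0.4528 × 4.01% = 3.32%

3.32%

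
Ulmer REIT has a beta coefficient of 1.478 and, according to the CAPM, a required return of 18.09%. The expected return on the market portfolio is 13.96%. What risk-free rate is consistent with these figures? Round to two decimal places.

5.32%

E(R) = R_f + β(E(R_m) − R_f) = R_f(1 − β) + β·E(R_m)
18.09% = R_f × (1 − 1.478) + 1.478 × 13.96%
18.09% = R_f × -0.478 + 20.63288%
R_f = (18.09% − 20.63288%) / -0.478 = 5.32%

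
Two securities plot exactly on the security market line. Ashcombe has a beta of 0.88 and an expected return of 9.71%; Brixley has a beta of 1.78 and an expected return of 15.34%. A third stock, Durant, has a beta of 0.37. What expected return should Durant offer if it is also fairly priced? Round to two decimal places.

6.52%

MRP (SML slope) = (15.34% − 9.71%) / (1.78 − 0.88) = 5.63% / 0.90 = 6.2556%
R_f (intercept) = 9.71% − 0.88 × 6.2556% = 4.2051%
E(R_Durant) = R_f + β × MRP = 4.2051% + 0.37 × 6.2556% = 6.52%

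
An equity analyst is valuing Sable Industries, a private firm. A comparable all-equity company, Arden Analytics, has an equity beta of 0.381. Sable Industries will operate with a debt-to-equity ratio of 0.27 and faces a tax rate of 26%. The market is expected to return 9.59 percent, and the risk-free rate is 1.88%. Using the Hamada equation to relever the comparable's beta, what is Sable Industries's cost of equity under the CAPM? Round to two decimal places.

β_L = β_U × [1 + (1 − t)(D/E)] = 0.381 × [1 + (1 − 0.26) × 0.27]
    = 0.381 × [1 + 0.74 × 0.27] = 0.381 × 1.1998 = 0.4571
MRP = 9.59% − 1.88% = 7.71%
E(R) = R_f + β_L × MRP = 1.88% + 0.4571 × 7.71% = 5.40%

5.40%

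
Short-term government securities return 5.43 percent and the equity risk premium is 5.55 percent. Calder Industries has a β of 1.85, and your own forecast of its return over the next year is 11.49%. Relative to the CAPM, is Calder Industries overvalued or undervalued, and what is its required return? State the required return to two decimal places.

Required return = R_f + β·MRP = 5.43% + 1.85 × 5.55% = 15.70%
Forecast 11.49% < required 15.70% → the stock plots below the SML → overvalued.

Overvalued; required return 15.70%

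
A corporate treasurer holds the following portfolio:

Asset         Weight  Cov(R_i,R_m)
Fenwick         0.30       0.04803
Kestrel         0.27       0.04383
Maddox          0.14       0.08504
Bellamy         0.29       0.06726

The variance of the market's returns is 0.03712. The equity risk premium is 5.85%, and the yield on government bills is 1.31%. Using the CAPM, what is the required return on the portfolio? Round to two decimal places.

10.40%

β_Fenwick = 0.04803 / 0.03712 = 1.2939
β_Kestrel = 0.04383 / 0.03712 = 1.1808
β_Maddox = 0.08504 / 0.03712 = 2.2909
β_Bellamy = 0.06726 / 0.03712 = 1.8120
β_P = Σ w_i β_i = 0.30×1.2939 + 0.27×1.1808 + 0.14×2.2909 + 0.29×1.8120 = 1.5532
E(R_P) = R_f + β_P × MRP = 1.31% + 1.5532 × 5.85% = 10.40%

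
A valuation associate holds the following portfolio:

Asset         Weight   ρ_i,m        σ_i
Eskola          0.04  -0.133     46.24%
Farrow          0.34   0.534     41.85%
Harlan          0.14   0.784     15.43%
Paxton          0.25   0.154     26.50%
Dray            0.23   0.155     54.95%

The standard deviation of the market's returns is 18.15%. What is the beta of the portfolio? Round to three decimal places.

β_Eskola = -0.133 × 46.24% / 18.15% = -0.3388
β_Farrow = 0.534 × 41.85% / 18.15% = 1.2313
β_Harlan = 0.784 × 15.43% / 18.15% = 0.6665
β_Paxton = 0.154 × 26.50% / 18.15% = 0.2248
β_Dray = 0.155 × 54.95% / 18.15% = 0.4693
β_P = Σ w_i β_i = 0.04×-0.3388 + 0.34×1.2313 + 0.14×0.6665 + 0.25×0.2248 + 0.23×0.4693 = 0.6625

0.663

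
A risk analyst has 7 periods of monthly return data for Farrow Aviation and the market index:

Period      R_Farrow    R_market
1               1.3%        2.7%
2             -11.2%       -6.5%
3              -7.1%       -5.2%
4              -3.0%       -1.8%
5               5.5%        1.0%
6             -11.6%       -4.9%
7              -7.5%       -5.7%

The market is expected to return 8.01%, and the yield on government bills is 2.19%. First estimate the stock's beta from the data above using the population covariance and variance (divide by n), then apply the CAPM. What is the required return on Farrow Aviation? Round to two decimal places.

11.59%

Mean R_i = (1.3 − 11.2 − 7.1 − 3.0 + 5.5 − 11.6 − 7.5) / 7 = -4.8000%
Mean R_m = (2.7 − 6.5 − 5.2 − 1.8 + 1.0 − 4.9 − 5.7) / 7 = -2.9143%
Σ(R_i − R̄_i)(R_m − R̄_m) = 125.8000  ⇒  Cov = 125.8000 / 7 = 17.9714
Σ(R_m − R̄_m)² = 77.8686  ⇒  Var(R_m) = 77.8686 / 7 = 11.1241
β = Cov / Var(R_m) = 17.9714 / 11.1241 = 1.6155
MRP = 8.01% − 2.19% = 5.82%
E(R) = R_f + β × MRP = 2.19% + 1.6155 × 5.82% = 11.59%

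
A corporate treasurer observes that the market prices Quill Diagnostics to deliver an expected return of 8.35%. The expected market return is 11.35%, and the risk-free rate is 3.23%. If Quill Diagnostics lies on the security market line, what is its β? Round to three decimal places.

MRP = 11.35% − 3.23% = 8.12%
β = (E(R) − R_f) / MRP = (8.35% − 3.23%) / 8.12% = 5.12% / 8.12% = 0.631

0.631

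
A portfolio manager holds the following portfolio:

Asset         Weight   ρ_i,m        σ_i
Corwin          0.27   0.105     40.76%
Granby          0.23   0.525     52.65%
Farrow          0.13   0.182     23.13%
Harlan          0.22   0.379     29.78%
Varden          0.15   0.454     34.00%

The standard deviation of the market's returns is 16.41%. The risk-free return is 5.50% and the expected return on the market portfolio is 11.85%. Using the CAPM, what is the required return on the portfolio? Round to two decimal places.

10.48%

β_Corwin = 0.105 × 40.76% / 16.41% = 0.2608
β_Granby = 0.525 × 52.65% / 16.41% = 1.6844
β_Farrow = 0.182 × 23.13% / 16.41% = 0.2565
β_Harlan = 0.379 × 29.78% / 16.41% = 0.6878
β_Varden = 0.454 × 34.00% / 16.41% = 0.9406
β_P = Σ w_i β_i = 0.27×0.2608 + 0.23×1.6844 + 0.13×0.2565 + 0.22×0.6878 + 0.15×0.9406 = 0.7836
MRP = 11.85% − 5.50% = 6.35%
E(R_P) = R_f + β_P × MRP = 5.50% + 0.7836 × 6.35% = 10.48%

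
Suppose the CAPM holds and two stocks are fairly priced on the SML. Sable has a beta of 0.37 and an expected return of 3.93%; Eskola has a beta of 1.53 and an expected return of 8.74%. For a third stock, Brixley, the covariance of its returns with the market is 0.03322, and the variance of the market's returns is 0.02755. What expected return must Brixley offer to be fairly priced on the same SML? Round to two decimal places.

MRP = (8.74% − 3.93%) / (1.53 − 0.37) = 4.1466%
R_f = 3.93% − 0.37 × 4.1466% = 2.3958%
β_Brixley = Cov / Var(R_m) = 0.03322 / 0.02755 = 1.2058
E(R_Brixley) = R_f + β × MRP = 2.3958% + 1.2058 × 4.1466% = 7.40%

7.40%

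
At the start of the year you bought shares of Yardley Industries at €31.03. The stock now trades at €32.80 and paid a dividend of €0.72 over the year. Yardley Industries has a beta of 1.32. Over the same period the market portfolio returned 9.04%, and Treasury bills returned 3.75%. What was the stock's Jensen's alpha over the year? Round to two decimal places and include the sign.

Realised HPR = (P1 + D1 − P0) / P0 = (32.80 + 0.72 − 31.03) / 31.03 = 2.49 / 31.03 = 8.0245%
MRP = 9.04% − 3.75% = 5.29%
CAPM required = R_f + β·MRP = 3.75% + 1.32 × 5.29% = 10.7328%
α = realised − required = 8.0245% − 10.7328% = -2.71%

-2.71%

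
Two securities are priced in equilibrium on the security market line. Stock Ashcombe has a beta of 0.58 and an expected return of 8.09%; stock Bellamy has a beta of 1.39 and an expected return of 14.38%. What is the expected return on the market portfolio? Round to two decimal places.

11.35%

Both satisfy E(R) = R_f + β·MRP, so the slope of the SML is
MRP = (14.38% − 8.09%) / (1.39 − 0.58) = 6.29% / 0.81 = 7.7654%
R_f = E(R_Ashcombe) − β_Ashcombe·MRP = 8.09% − 0.58 × 7.7654% = 3.5861%
E(R_m) = R_f + MRP = 3.5861% + 7.7654% = 11.35%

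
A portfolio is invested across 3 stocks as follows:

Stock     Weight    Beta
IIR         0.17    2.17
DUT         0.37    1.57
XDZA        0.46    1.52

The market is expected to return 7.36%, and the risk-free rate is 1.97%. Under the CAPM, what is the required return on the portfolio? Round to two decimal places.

10.86%

β_P = Σ w_i β_i = 0.17×2.17 + 0.37×1.57 + 0.46×1.52 = 1.6490
MRP = 7.36% − 1.97% = 5.39%
E(R_P) = R_f + β_P × MRP = 1.97% + 1.6490 × 5.39% = 10.86%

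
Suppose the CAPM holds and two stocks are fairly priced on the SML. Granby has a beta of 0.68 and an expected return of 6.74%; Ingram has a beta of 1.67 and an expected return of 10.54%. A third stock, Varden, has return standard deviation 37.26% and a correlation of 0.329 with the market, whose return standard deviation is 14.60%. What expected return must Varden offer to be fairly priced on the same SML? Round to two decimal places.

MRP = (10.54% − 6.74%) / (1.67 − 0.68) = 3.8384%
R_f = 6.74% − 0.68 × 3.8384% = 4.1299%
β_Varden = ρ·σ_i/σ_m = 0.329 × 37.26 / 14.60 = 0.8396
E(R_Varden) = R_f + β × MRP = 4.1299% + 0.8396 × 3.8384% = 7.35%

7.35%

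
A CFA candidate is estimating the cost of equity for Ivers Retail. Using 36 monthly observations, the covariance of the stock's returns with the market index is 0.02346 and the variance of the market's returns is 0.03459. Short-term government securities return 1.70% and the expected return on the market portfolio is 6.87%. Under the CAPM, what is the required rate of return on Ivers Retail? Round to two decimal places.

β = Cov(R_i, R_m) / Var(R_m) = 0.02346 / 0.03459 = 0.6782
MRP = 6.87% − 1.70% = 5.17%
E(R) = R_f + β × MRP = 1.70% + 0.6782 × 5.17% = 5.21%

5.21%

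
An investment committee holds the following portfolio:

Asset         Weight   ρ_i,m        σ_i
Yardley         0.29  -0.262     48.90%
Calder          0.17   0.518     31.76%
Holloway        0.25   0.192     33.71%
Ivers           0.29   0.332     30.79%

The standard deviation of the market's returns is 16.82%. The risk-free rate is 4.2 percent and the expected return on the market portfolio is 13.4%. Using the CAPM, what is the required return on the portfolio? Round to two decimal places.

β_Yardley = -0.262 × 48.90% / 16.82% = -0.7617
β_Calder = 0.518 × 31.76% / 16.82% = 0.9781
β_Holloway = 0.192 × 33.71% / 16.82% = 0.3848
β_Ivers = 0.332 × 30.79% / 16.82% = 0.6077
β_P = Σ w_i β_i = 0.29×-0.7617 + 0.17×0.9781 + 0.25×0.3848 + 0.29×0.6077 = 0.2178
MRP = 13.4% − 4.2% = 9.20%
E(R_P) = R_f + β_P × MRP = 4.2% + 0.2178 × 9.2% = 6.20%

6.20%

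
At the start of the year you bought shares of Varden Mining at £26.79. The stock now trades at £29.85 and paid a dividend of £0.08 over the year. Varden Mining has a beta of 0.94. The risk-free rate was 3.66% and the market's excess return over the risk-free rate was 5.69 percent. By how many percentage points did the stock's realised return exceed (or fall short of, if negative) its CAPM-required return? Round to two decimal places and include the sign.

Realised HPR = (P1 + D1 − P0) / P0 = (29.85 + 0.08 − 26.79) / 26.79 = 3.14 / 26.79 = 11.7208%
CAPM required = R_f + β·MRP = 3.66% + 0.94 × 5.69% = 9.0086%
α = realised − required = 11.7208% − 9.0086% = +2.71%

+2.71%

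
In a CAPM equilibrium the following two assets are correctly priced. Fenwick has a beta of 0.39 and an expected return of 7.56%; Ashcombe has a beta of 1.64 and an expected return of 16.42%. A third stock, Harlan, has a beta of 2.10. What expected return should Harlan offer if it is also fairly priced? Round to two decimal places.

MRP (SML slope) = (16.42% − 7.56%) / (1.64 − 0.39) = 8.86% / 1.25 = 7.0880%
R_f (intercept) = 7.56% − 0.39 × 7.0880% = 4.7957%
E(R_Harlan) = R_f + β × MRP = 4.7957% + 2.10 × 7.0880% = 19.68%

19.68%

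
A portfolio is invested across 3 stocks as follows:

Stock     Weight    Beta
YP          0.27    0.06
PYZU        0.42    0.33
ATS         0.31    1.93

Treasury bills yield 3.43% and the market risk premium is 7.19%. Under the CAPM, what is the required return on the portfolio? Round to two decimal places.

8.84%

β_P = Σ w_i β_i = 0.27×0.06 + 0.42×0.33 + 0.31×1.93 = 0.7531
E(R_P) = R_f + β_P × MRP = 3.43% + 0.7531 × 7.19% = 8.84%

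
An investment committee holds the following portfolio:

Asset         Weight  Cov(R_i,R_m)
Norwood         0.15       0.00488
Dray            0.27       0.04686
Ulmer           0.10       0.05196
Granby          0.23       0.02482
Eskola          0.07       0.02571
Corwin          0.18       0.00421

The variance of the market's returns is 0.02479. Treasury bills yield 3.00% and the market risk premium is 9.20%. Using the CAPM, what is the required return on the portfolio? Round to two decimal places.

β_Norwood = 0.00488 / 0.02479 = 0.1969
β_Dray = 0.04686 / 0.02479 = 1.8903
β_Ulmer = 0.05196 / 0.02479 = 2.0960
β_Granby = 0.02482 / 0.02479 = 1.0012
β_Eskola = 0.02571 / 0.02479 = 1.0371
β_Corwin = 0.00421 / 0.02479 = 0.1698
β_P = Σ w_i β_i = 0.15×0.1969 + 0.27×1.8903 + 0.10×2.0960 + 0.23×1.0012 + 0.07×1.0371 + 0.18×0.1698 = 1.0830
E(R_P) = R_f + β_P × MRP = 3.00% + 1.0830 × 9.20% = 12.96%

12.96%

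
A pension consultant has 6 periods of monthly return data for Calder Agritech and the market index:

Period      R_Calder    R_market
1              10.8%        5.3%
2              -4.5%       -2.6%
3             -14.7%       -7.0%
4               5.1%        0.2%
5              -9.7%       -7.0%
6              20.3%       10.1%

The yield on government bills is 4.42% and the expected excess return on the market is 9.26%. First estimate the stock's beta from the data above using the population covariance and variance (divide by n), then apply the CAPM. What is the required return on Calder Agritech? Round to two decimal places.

Mean R_i = (10.8 − 4.5 − 14.7 + 5.1 − 9.7 + 20.3) / 6 = 1.2167%
Mean R_m = (5.3 − 2.6 − 7.0 + 0.2 − 7.0 + 10.1) / 6 = -0.1667%
Σ(R_i − R̄_i)(R_m − R̄_m) = 447.0067  ⇒  Cov = 447.0067 / 6 = 74.5011
Σ(R_m − R̄_m)² = 234.7333  ⇒  Var(R_m) = 234.7333 / 6 = 39.1222
β = Cov / Var(R_m) = 74.5011 / 39.1222 = 1.9043
E(R) = R_f + β × MRP = 4.42% + 1.9043 × 9.26% = 22.05%

22.05%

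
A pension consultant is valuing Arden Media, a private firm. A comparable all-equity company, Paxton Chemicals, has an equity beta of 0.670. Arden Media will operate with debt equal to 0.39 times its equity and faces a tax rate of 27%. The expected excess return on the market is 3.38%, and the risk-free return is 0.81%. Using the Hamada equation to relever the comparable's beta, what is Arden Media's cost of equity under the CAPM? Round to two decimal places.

β_L = β_U × [1 + (1 − t)(D/E)] = 0.670 × [1 + (1 − 0.27) × 0.39]
    = 0.670 × [1 + 0.73 × 0.39] = 0.670 × 1.2847 = 0.8607
E(R) = R_f + β_L × MRP = 0.81% + 0.8607 × 3.38% = 3.72%

3.72%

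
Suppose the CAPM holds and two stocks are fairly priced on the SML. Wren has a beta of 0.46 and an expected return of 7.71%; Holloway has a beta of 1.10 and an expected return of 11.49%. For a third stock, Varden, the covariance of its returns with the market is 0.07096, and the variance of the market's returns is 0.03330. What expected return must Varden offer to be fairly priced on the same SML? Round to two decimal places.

MRP = (11.49% − 7.71%) / (1.10 − 0.46) = 5.9063%
R_f = 7.71% − 0.46 × 5.9063% = 4.9931%
β_Varden = Cov / Var(R_m) = 0.07096 / 0.03330 = 2.1309
E(R_Varden) = R_f + β × MRP = 4.9931% + 2.1309 × 5.9063% = 17.58%

17.58%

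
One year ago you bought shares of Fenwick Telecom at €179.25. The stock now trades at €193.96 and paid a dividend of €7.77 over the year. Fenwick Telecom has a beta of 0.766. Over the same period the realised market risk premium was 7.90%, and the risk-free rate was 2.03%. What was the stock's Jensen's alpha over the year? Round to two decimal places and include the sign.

Realised HPR = (P1 + D1 − P0) / P0 = (193.96 + 7.77 − 179.25) / 179.25 = 22.48 / 179.25 = 12.5411%
CAPM required = R_f + β·MRP = 2.03% + 0.766 × 7.90% = 8.08140%
α = realised − required = 12.5411% − 8.08140% = +4.46%

+4.46%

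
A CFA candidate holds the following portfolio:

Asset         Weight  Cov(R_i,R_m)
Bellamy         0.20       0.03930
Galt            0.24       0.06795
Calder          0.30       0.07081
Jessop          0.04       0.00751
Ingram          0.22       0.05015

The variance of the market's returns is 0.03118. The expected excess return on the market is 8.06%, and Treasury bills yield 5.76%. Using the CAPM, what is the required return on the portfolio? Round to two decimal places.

β_Bellamy = 0.03930 / 0.03118 = 1.2604
β_Galt = 0.06795 / 0.03118 = 2.1793
β_Calder = 0.07081 / 0.03118 = 2.2710
β_Jessop = 0.00751 / 0.03118 = 0.2409
β_Ingram = 0.05015 / 0.03118 = 1.6084
β_P = Σ w_i β_i = 0.20×1.2604 + 0.24×2.1793 + 0.30×2.2710 + 0.04×0.2409 + 0.22×1.6084 = 1.8199
E(R_P) = R_f + β_P × MRP = 5.76% + 1.8199 × 8.06% = 20.43%

20.43%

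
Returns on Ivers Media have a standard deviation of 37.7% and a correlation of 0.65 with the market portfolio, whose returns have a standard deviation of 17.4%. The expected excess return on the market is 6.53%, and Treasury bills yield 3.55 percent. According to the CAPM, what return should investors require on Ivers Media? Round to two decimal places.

β = ρ × σ_i / σ_m = 0.65 × 37.7% / 17.4% = 1.4083
E(R) = 3.55% + 1.4083 × 6.53% = 12.75%

12.75%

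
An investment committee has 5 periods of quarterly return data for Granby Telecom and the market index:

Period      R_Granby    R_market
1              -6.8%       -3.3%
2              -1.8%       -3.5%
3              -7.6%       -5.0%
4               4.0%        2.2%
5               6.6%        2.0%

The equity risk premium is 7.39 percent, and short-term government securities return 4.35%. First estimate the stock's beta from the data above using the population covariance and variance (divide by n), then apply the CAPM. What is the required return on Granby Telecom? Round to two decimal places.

17.40%

Mean R_i = (-6.8 − 1.8 − 7.6 + 4.0 + 6.6) / 5 = -1.1200%
Mean R_m = (-3.3 − 3.5 − 5.0 + 2.2 + 2.0) / 5 = -1.5200%
Σ(R_i − R̄_i)(R_m − R̄_m) = 80.2280  ⇒  Cov = 80.2280 / 5 = 16.0456
Σ(R_m − R̄_m)² = 45.4280  ⇒  Var(R_m) = 45.4280 / 5 = 9.0856
β = Cov / Var(R_m) = 16.0456 / 9.0856 = 1.7660
E(R) = R_f + β × MRP = 4.35% + 1.7660 × 7.39% = 17.40%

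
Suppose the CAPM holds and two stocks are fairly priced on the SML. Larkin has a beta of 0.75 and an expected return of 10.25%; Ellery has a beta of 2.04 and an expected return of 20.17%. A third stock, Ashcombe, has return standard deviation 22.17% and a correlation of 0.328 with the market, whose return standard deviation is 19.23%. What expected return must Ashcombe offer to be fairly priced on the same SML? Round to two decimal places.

7.39%

MRP = (20.17% − 10.25%) / (2.04 − 0.75) = 7.6899%
R_f = 10.25% − 0.75 × 7.6899% = 4.4826%
β_Ashcombe = ρ·σ_i/σ_m = 0.328 × 22.17 / 19.23 = 0.3781
E(R_Ashcombe) = R_f + β × MRP = 4.4826% + 0.3781 × 7.6899% = 7.39%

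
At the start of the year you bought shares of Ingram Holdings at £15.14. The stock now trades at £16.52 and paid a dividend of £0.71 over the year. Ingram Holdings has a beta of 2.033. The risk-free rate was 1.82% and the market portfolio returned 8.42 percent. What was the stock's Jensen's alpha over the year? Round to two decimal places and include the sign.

-1.43%

Realised HPR = (P1 + D1 − P0) / P0 = (16.52 + 0.71 − 15.14) / 15.14 = 2.09 / 15.14 = 13.8045%
MRP = 8.42% − 1.82% = 6.60%
CAPM required = R_f + β·MRP = 1.82% + 2.033 × 6.60% = 15.23780%
α = realised − required = 13.8045% − 15.23780% = -1.43%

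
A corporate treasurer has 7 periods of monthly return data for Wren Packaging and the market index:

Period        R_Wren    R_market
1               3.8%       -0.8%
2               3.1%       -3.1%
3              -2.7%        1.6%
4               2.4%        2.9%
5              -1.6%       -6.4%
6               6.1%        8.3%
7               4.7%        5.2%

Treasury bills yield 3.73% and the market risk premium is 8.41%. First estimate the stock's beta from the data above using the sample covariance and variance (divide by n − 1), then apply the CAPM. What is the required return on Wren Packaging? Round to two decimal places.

6.99%

Mean R_i = (3.8 + 3.1 − 2.7 + 2.4 − 1.6 + 6.1 + 4.7) / 7 = 2.2571%
Mean R_m = (-0.8 − 3.1 + 1.6 + 2.9 − 6.4 + 8.3 + 5.2) / 7 = 1.1000%
Σ(R_i − R̄_i)(R_m − R̄_m) = 57.9200  ⇒  Cov = 57.9200 / 6 = 9.6533
Σ(R_m − R̄_m)² = 149.6400  ⇒  Var(R_m) = 149.6400 / 6 = 24.9400
β = Cov / Var(R_m) = 9.6533 / 24.9400 = 0.3871
E(R) = R_f + β × MRP = 3.73% + 0.3871 × 8.41% = 6.99%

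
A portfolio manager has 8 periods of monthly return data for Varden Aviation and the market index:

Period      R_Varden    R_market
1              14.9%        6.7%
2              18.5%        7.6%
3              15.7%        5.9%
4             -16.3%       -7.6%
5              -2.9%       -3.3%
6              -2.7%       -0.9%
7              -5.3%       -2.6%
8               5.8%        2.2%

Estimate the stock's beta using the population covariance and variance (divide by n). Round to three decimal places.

Mean R_i = (14.9 + 18.5 + 15.7 − 16.3 − 2.9 − 2.7 − 5.3 + 5.8) / 8 = 3.4625%
Mean R_m = (6.7 + 7.6 + 5.9 − 7.6 − 3.3 − 0.9 − 2.6 + 2.2) / 8 = 1.0000%
Σ(R_i − R̄_i)(R_m − R̄_m) = 467.7800  ⇒  Cov = 467.7800 / 8 = 58.4725
Σ(R_m − R̄_m)² = 210.5200  ⇒  Var(R_m) = 210.5200 / 8 = 26.3150
β = Cov / Var(R_m) = 58.4725 / 26.3150 = 2.2220

2.222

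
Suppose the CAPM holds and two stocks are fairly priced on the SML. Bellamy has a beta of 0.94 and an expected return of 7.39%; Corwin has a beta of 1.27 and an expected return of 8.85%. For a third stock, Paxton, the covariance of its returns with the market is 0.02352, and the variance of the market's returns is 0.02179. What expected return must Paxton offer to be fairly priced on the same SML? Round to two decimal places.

MRP = (8.85% − 7.39%) / (1.27 − 0.94) = 4.4242%
R_f = 7.39% − 0.94 × 4.4242% = 3.2313%
β_Paxton = Cov / Var(R_m) = 0.02352 / 0.02179 = 1.0794
E(R_Paxton) = R_f + β × MRP = 3.2313% + 1.0794 × 4.4242% = 8.01%

8.01%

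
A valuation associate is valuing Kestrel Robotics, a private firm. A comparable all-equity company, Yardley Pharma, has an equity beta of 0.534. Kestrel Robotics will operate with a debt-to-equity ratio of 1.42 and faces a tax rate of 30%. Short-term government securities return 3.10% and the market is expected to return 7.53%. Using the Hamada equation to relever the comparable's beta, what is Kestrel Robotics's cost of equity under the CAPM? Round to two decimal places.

β_L = β_U × [1 + (1 − t)(D/E)] = 0.534 × [1 + (1 − 0.30) × 1.42]
    = 0.534 × [1 + 0.70 × 1.42] = 0.534 × 1.9940 = 1.0648
MRP = 7.53% − 3.10% = 4.43%
E(R) = R_f + β_L × MRP = 3.10% + 1.0648 × 4.43% = 7.82%

7.82%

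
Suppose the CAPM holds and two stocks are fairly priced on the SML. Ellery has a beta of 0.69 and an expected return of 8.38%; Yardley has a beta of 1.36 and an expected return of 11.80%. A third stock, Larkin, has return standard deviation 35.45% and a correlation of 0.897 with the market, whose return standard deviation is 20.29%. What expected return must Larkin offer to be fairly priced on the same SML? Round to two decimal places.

12.86%

MRP = (11.80% − 8.38%) / (1.36 − 0.69) = 5.1045%
R_f = 8.38% − 0.69 × 5.1045% = 4.8579%
β_Larkin = ρ·σ_i/σ_m = 0.897 × 35.45 / 20.29 = 1.5672
E(R_Larkin) = R_f + β × MRP = 4.8579% + 1.5672 × 5.1045% = 12.86%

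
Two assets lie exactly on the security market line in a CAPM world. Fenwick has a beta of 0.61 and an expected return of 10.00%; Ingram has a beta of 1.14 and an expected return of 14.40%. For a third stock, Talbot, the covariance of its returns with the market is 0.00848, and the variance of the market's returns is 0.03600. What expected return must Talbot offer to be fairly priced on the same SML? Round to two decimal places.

6.89%

MRP = (14.40% − 10.00%) / (1.14 − 0.61) = 8.3019%
R_f = 10.00% − 0.61 × 8.3019% = 4.9358%
β_Talbot = Cov / Var(R_m) = 0.00848 / 0.03600 = 0.2356
E(R_Talbot) = R_f + β × MRP = 4.9358% + 0.2356 × 8.3019% = 6.89%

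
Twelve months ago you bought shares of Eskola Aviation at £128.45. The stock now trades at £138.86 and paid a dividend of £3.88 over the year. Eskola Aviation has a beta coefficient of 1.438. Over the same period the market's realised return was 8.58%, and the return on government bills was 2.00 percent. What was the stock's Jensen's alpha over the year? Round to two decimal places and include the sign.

-0.34%

Realised HPR = (P1 + D1 − P0) / P0 = (138.86 + 3.88 − 128.45) / 128.45 = 14.29 / 128.45 = 11.1250%
MRP = 8.58% − 2.00% = 6.58%
CAPM required = R_f + β·MRP = 2.00% + 1.438 × 6.58% = 11.46204%
α = realised − required = 11.1250% − 11.46204% = -0.34%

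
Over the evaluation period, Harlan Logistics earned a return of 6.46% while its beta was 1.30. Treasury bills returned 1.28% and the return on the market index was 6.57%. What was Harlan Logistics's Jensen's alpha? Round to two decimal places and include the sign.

Market excess return = 6.57% − 1.28% = 5.29%
CAPM benchmark = R_f + β(R_m − R_f) = 1.28% + 1.30 × 5.29% = 8.1570%
α = actual − benchmark = 6.46% − 8.1570% = -1.70%

-1.70%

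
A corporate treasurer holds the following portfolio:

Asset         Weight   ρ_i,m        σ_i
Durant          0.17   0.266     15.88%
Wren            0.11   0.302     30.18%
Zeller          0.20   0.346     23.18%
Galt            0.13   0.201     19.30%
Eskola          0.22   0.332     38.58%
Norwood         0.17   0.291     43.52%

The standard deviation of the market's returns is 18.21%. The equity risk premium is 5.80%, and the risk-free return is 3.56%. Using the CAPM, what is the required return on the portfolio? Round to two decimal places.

6.36%

β_Durant = 0.266 × 15.88% / 18.21% = 0.2320
β_Wren = 0.302 × 30.18% / 18.21% = 0.5005
β_Zeller = 0.346 × 23.18% / 18.21% = 0.4404
β_Galt = 0.201 × 19.30% / 18.21% = 0.2130
β_Eskola = 0.332 × 38.58% / 18.21% = 0.7034
β_Norwood = 0.291 × 43.52% / 18.21% = 0.6955
β_P = Σ w_i β_i = 0.17×0.2320 + 0.11×0.5005 + 0.20×0.4404 + 0.13×0.2130 + 0.22×0.7034 + 0.17×0.6955 = 0.4832
E(R_P) = R_f + β_P × MRP = 3.56% + 0.4832 × 5.80% = 6.36%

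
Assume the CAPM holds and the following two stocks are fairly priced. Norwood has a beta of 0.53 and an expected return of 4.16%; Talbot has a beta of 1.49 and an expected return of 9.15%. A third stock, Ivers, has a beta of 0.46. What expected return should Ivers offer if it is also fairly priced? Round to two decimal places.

3.80%

MRP (SML slope) = (9.15% − 4.16%) / (1.49 − 0.53) = 4.99% / 0.96 = 5.1979%
R_f (intercept) = 4.16% − 0.53 × 5.1979% = 1.4051%
E(R_Ivers) = R_f + β × MRP = 1.4051% + 0.46 × 5.1979% = 3.80%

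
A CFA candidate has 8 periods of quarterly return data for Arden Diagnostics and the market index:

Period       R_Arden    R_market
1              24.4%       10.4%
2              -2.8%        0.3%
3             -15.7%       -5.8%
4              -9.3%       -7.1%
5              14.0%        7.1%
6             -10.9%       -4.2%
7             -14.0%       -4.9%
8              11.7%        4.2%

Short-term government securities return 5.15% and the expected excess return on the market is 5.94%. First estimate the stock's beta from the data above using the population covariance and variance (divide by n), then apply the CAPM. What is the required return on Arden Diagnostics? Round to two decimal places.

Mean R_i = (24.4 − 2.8 − 15.7 − 9.3 + 14.0 − 10.9 − 14.0 + 11.7) / 8 = -0.3250%
Mean R_m = (10.4 + 0.3 − 5.8 − 7.1 + 7.1 − 4.2 − 4.9 + 4.2) / 8 = 0.0000%
Σ(R_i − R̄_i)(R_m − R̄_m) = 672.9300  ⇒  Cov = 672.9300 / 8 = 84.1163
Σ(R_m − R̄_m)² = 302.0000  ⇒  Var(R_m) = 302.0000 / 8 = 37.7500
β = Cov / Var(R_m) = 84.1163 / 37.7500 = 2.2282
E(R) = R_f + β × MRP = 5.15% + 2.2282 × 5.94% = 18.39%

18.39%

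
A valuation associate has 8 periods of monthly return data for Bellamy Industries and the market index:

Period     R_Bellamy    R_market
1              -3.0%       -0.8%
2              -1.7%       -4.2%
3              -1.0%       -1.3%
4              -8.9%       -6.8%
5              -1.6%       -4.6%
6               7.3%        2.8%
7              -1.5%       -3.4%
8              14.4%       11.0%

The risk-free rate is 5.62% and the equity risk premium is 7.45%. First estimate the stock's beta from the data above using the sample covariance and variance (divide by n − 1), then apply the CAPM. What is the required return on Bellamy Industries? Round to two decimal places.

14.59%

Mean R_i = (-3.0 − 1.7 − 1.0 − 8.9 − 1.6 + 7.3 − 1.5 + 14.4) / 8 = 0.5000%
Mean R_m = (-0.8 − 4.2 − 1.3 − 6.8 − 4.6 + 2.8 − 3.4 + 11.0) / 8 = -0.9125%
Σ(R_i − R̄_i)(R_m − R̄_m) = 266.3100  ⇒  Cov = 266.3100 / 7 = 38.0443
Σ(R_m − R̄_m)² = 221.1088  ⇒  Var(R_m) = 221.1088 / 7 = 31.5870
β = Cov / Var(R_m) = 38.0443 / 31.5870 = 1.2044
E(R) = R_f + β × MRP = 5.62% + 1.2044 × 7.45% = 14.59%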